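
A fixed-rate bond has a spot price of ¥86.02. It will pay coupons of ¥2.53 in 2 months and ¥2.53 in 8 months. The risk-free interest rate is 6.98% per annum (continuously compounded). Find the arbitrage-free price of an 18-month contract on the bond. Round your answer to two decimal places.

PV(coupons) I = 2.53·e^(−0.0698·2/12) + 2.53·e^(−0.0698·8/12)
I = 2.5007 + 2.4150 = 4.9157
F = (S − I)·e^(rT) = (86.02 − 4.9157) · e^(0.0698·18/12)
= 81.1043 · e^0.104700 = 81.1043 × 1.110377 = ¥90.06

¥90.06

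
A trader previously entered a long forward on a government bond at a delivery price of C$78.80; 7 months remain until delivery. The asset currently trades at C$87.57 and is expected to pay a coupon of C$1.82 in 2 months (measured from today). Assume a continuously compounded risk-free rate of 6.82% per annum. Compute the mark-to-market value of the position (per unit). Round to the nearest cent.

C$10.04

PV(remaining coupons) I = 1.82·e^(−0.0682·2/12) = 1.7994
Current forward F = (S − I)·e^(rT) = (87.57 − 1.7994)·e^(0.0682·7/12) = 85.7706 × 1.040585 = 89.2516
Value (long) = (F − K)·e^(−rT) = (89.2516 − 78.80) × 0.960998 = 10.0440
Value = C$10.04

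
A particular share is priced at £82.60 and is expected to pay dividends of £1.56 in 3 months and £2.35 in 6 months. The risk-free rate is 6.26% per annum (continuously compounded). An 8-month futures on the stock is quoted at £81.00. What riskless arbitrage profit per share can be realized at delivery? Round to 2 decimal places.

PV(dividends) I = 1.56·e^(−0.0626·3/12) + 2.35·e^(−0.0626·6/12) = 3.8134
Fair futures F* = (S − I)·e^(rT) = (82.60 − 3.8134)·e^0.041733 = 78.7866 × 1.042616 = 82.1442
Market £81.00 < fair 82.1442: forward underpriced → reverse cash-and-carry (short the stock, invest proceeds at r, pay the dividends, go long the forward).
Profit at T = |F_mkt − F*| = |81.00 − 82.1442| = £1.14 per share

£1.14 per share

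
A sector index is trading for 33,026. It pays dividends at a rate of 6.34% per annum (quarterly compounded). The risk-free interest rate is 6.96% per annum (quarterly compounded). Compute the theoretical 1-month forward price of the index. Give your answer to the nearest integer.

F = S · (1+r/4)^(4T) / (1+q/4)^(4T)
= 33026 × 1.005767 / 1.005256 = 33026 × 1.000508
F = 33,043

33,043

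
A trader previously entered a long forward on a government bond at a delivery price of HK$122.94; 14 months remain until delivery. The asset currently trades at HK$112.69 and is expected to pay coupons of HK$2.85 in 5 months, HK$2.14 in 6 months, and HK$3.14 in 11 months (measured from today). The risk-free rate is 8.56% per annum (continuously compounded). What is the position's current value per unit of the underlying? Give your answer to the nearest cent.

-HK$6.27

PV(remaining coupons) I = 2.85·e^(−0.0856·5/12) + 2.14·e^(−0.0856·6/12) + 3.14·e^(−0.0856·11/12) = 7.7035
Current forward F = (S − I)·e^(rT) = (112.69 − 7.7035)·e^(0.0856·14/12) = 104.9865 × 1.105024 = 116.0126
Value (long) = (F − K)·e^(−rT) = (116.0126 − 122.94) × 0.904958 = -6.2690
Value = -HK$6.27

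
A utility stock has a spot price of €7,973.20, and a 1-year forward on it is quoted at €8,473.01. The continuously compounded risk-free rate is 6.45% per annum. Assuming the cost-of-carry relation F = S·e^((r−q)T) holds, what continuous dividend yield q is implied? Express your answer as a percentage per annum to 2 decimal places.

From F = S·e^((r−q)T): (r − q) = ln(F/S)/T
ln(8473.01/7973.20) = ln(1.062686) = 0.060800
(r − q) = 0.060800 / (12/12) = 0.060800
q = r − ln(F/S)/T = 0.0645 − 0.060800 = 0.003700
q = 0.37%

0.37%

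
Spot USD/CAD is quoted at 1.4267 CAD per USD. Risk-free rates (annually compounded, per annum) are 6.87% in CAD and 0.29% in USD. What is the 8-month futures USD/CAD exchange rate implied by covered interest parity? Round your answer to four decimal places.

1.4884

By covered interest parity, F = S · (1+r_CAD)^T / (1+r_USD)^T
= 1.4267 × 1.045291 / 1.001932 = 1.4267 × 1.043275
F = 1.4884 CAD per USD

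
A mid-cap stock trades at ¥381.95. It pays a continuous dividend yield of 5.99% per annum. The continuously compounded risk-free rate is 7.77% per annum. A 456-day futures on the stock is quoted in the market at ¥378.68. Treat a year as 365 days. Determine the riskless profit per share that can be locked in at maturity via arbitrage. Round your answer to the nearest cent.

¥11.86 per share

Fair futures: F* = S·e^(carry·T), with carry = (r − q) = 0.0777 − 0.0599 = 0.0178
F* = 381.95 · e^(0.0178 × 456/365) = 381.95 · e^0.022238 = 381.95 × 1.022487 = ¥390.5389
Market ¥378.68 < fair ¥390.5389: forward underpriced → reverse cash-and-carry (short spot, go long the forward).
At maturity, profit = |F_mkt − F*| = |378.68 − 390.5389| = ¥11.86 per share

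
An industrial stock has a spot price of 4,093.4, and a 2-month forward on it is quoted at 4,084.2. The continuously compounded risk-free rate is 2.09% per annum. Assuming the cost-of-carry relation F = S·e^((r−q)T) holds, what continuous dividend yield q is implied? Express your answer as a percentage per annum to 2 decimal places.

From F = S·e^((r−q)T): (r − q) = ln(F/S)/T
ln(4084.2/4093.4) = ln(0.997752) = -0.002251
(r − q) = -0.002251 / (2/12) = -0.013506
q = r − ln(F/S)/T = 0.0209 + 0.013506 = 0.034406
q = 3.44%

3.44%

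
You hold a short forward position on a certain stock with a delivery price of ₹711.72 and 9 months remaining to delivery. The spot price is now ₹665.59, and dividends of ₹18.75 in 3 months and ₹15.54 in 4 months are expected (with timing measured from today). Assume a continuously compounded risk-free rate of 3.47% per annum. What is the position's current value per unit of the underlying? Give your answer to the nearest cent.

₹61.80

PV(remaining dividends) I = 18.75·e^(−0.0347·3/12) + 15.54·e^(−0.0347·4/12) = 33.9493
Current forward F = (S − I)·e^(rT) = (665.59 − 33.9493)·e^(0.0347·9/12) = 631.6407 × 1.026367 = 648.2952
Value (long) = (F − K)·e^(−rT) = (648.2952 − 711.72) × 0.974311 = -61.7955
Short position value = −(long value) = ₹61.80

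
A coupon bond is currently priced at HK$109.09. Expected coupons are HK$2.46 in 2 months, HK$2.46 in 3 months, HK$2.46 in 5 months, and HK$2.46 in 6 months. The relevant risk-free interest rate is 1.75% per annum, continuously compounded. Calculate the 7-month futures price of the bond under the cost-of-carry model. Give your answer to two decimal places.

PV(coupons) I = 2.46·e^(−0.0175·2/12) + 2.46·e^(−0.0175·3/12) + 2.46·e^(−0.0175·5/12) + 2.46·e^(−0.0175·6/12)
I = 2.4528 + 2.4493 + 2.4421 + 2.4386 = 9.7828
F = (S − I)·e^(rT) = (109.09 − 9.7828) · e^(0.0175·7/12)
= 99.3072 · e^0.010208 = 99.3072 × 1.010260 = HK$100.33

HK$100.33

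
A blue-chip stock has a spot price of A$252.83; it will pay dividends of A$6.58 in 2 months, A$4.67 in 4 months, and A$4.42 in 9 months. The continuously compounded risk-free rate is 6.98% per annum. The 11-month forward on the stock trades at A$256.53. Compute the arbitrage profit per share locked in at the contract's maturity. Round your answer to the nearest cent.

PV(dividends) I = 6.58·e^(−0.0698·2/12) + 4.67·e^(−0.0698·4/12) + 4.42·e^(−0.0698·9/12) = 15.2611
Fair forward F* = (S − I)·e^(rT) = (252.83 − 15.2611)·e^0.063983 = 237.5689 × 1.066074 = 253.2660
Market A$256.53 > fair 253.2660: forward overpriced → cash-and-carry (borrow at r, buy the stock and collect the dividends, short the forward).
Profit at T = |F_mkt − F*| = |256.53 − 253.2660| = A$3.26 per share

A$3.26 per share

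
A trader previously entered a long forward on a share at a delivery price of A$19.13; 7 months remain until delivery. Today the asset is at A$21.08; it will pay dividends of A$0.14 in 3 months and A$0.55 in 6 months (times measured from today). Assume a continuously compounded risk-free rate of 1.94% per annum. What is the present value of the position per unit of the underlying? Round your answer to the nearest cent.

PV(remaining dividends) I = 0.14·e^(−0.0194·3/12) + 0.55·e^(−0.0194·6/12) = 0.6840
Current forward F = (S − I)·e^(rT) = (21.08 − 0.6840)·e^(0.0194·7/12) = 20.3960 × 1.011381 = 20.6281
Value (long) = (F − K)·e^(−rT) = (20.6281 − 19.13) × 0.988747 = 1.4812
Value = A$1.48

A$1.48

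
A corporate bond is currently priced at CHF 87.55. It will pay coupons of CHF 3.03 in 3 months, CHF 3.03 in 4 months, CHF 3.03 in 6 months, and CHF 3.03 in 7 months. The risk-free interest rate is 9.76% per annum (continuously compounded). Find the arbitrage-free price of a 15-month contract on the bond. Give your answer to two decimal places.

PV(coupons) I = 3.03·e^(−0.0976·3/12) + 3.03·e^(−0.0976·4/12) + 3.03·e^(−0.0976·6/12) + 3.03·e^(−0.0976·7/12)
I = 2.9570 + 2.9330 + 2.8857 + 2.8623 = 11.6380
F = (S − I)·e^(rT) = (87.55 − 11.6380) · e^(0.0976·15/12)
= 75.9120 · e^0.122000 = 75.9120 × 1.129754 = CHF 85.76

CHF 85.76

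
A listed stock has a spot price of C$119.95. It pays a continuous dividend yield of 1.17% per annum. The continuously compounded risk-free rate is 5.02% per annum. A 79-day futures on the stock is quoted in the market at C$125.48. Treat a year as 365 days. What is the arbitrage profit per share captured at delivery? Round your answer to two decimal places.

Fair futures: F* = S·e^(carry·T), with carry = (r − q) = 0.0502 − 0.0117 = 0.0385
F* = 119.95 · e^(0.0385 × 79/365) = 119.95 · e^0.008333 = 119.95 × 1.008368 = C$120.9537
Market C$125.48 > fair C$120.9537: forward overpriced → cash-and-carry (buy spot, short the forward).
At maturity, profit = |F_mkt − F*| = |125.48 − 120.9537| = C$4.53 per share

C$4.53 per share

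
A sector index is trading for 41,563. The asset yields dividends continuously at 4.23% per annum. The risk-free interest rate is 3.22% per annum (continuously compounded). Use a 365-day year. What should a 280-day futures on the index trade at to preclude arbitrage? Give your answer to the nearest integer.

F = S·e^((r − q)T) = 41563 · e^((0.0322 − 0.0423) × 280/365)
= 41563 · e^-0.007748 = 41563 × 0.992282
F = 41,242

41,242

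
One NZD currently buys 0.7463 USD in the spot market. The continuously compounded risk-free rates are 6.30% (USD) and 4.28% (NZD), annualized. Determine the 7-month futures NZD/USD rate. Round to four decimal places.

F = S·e^((r_USD − r_NZD)T) = 0.7463 · e^((0.0630 − 0.0428) × 7/12)
= 0.7463 · e^0.011783 = 0.7463 × 1.011853
F = 0.7551 USD per NZD

0.7551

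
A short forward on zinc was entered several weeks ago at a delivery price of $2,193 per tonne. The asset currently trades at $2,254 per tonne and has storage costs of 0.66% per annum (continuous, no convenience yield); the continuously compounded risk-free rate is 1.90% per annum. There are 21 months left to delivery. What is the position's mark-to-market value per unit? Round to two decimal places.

-$158.90 per tonne

Current fair forward for the remaining 21 months: F = S·e^((r + u)·T), (r + u) = 0.0190 + 0.0066 = 0.0256
F = 2254 · e^(0.0256 × 21/12) = 2254 × 1.04581868 = 2357.2753
Value of long forward = (F − K)·e^(−rT) = (2357.2753 − 2193) · e^(−0.0190·21/12)
= 164.2753 × 0.96729671 = 158.90
Short position value = −(long value) = -$158.90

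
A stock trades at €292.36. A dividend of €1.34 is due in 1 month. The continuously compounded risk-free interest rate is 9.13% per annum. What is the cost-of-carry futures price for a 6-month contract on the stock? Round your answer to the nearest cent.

€304.62

PV(dividends) I = 1.34·e^(−0.0913·1/12)
I = 1.3298
F = (S − I)·e^(rT) = (292.36 − 1.3298) · e^(0.0913·6/12)
= 291.0302 · e^0.045650 = 291.0302 × 1.046708 = €304.62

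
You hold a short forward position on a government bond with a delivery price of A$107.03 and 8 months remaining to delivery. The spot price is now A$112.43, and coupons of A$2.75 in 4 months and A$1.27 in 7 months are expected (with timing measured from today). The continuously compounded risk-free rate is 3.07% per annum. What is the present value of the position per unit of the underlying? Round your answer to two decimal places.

-A$3.60

PV(remaining coupons) I = 2.75·e^(−0.0307·4/12) + 1.27·e^(−0.0307·7/12) = 3.9695
Current forward F = (S − I)·e^(rT) = (112.43 − 3.9695)·e^(0.0307·8/12) = 108.4605 × 1.020678 = 110.7032
Value (long) = (F − K)·e^(−rT) = (110.7032 − 107.03) × 0.979741 = 3.5988
Short position value = −(long value) = -A$3.60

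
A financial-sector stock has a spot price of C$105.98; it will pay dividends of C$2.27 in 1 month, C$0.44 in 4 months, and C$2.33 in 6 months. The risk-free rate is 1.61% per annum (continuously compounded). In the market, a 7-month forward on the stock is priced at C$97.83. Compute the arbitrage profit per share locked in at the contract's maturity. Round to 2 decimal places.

PV(dividends) I = 2.27·e^(−0.0161·1/12) + 0.44·e^(−0.0161·4/12) + 2.33·e^(−0.0161·6/12) = 5.0159
Fair forward F* = (S − I)·e^(rT) = (105.98 − 5.0159)·e^0.009392 = 100.9641 × 1.009436 = 101.9168
Market C$97.83 < fair 101.9168: forward underpriced → reverse cash-and-carry (short the stock, invest proceeds at r, pay the dividends, go long the forward).
Profit at T = |F_mkt − F*| = |97.83 − 101.9168| = C$4.09 per share

C$4.09 per share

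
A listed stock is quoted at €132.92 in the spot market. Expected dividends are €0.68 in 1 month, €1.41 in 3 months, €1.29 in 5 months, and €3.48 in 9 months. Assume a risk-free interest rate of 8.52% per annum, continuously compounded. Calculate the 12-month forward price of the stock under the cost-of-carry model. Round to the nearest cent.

€137.59

PV(dividends) I = 0.68·e^(−0.0852·1/12) + 1.41·e^(−0.0852·3/12) + 1.29·e^(−0.0852·5/12) + 3.48·e^(−0.0852·9/12)
I = 0.6752 + 1.3803 + 1.2450 + 3.2646 = 6.5651
F = (S − I)·e^(rT) = (132.92 − 6.5651) · e^(0.0852·12/12)
= 126.3549 · e^0.085200 = 126.3549 × 1.088935 = €137.59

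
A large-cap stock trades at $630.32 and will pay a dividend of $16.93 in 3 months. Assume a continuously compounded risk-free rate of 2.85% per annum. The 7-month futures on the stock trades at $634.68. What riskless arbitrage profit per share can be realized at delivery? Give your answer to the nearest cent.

PV(dividends) I = 16.93·e^(−0.0285·3/12) = 16.8098
Fair futures F* = (S − I)·e^(rT) = (630.32 − 16.8098)·e^0.016625 = 613.5102 × 1.016764 = 623.7951
Market $634.68 > fair 623.7951: forward overpriced → cash-and-carry (borrow at r, buy the stock and collect the dividends, short the forward).
Profit at T = |F_mkt − F*| = |634.68 − 623.7951| = $10.88 per share

$10.88 per share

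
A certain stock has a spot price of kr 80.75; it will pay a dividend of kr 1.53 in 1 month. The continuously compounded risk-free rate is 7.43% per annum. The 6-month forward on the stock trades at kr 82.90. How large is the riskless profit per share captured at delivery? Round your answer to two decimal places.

kr 0.67 per share

PV(dividends) I = 1.53·e^(−0.0743·1/12) = 1.5206
Fair forward F* = (S − I)·e^(rT) = (80.75 − 1.5206)·e^0.037150 = 79.2294 × 1.037849 = 82.2282
Market kr 82.90 > fair 82.2282: forward overpriced → cash-and-carry (borrow at r, buy the stock and collect the dividends, short the forward).
Profit at T = |F_mkt − F*| = |82.90 − 82.2282| = kr 0.67 per share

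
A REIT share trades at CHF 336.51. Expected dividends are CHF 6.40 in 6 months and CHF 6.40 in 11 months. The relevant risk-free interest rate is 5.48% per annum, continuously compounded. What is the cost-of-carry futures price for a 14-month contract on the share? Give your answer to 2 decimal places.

PV(dividends) I = 6.40·e^(−0.0548·6/12) + 6.40·e^(−0.0548·11/12)
I = 6.2270 + 6.0864 = 12.3134
F = (S − I)·e^(rT) = (336.51 − 12.3134) · e^(0.0548·14/12)
= 324.1966 · e^0.063933 = 324.1966 × 1.066021 = CHF 345.60

CHF 345.60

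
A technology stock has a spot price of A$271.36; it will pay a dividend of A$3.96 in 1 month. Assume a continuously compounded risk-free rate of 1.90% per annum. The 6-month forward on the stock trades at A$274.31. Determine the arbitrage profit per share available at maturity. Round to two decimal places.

PV(dividends) I = 3.96·e^(−0.0190·1/12) = 3.9537
Fair forward F* = (S − I)·e^(rT) = (271.36 − 3.9537)·e^0.009500 = 267.4063 × 1.009545 = 269.9587
Market A$274.31 > fair 269.9587: forward overpriced → cash-and-carry (borrow at r, buy the stock and collect the dividends, short the forward).
Profit at T = |F_mkt − F*| = |274.31 − 269.9587| = A$4.35 per share

A$4.35 per share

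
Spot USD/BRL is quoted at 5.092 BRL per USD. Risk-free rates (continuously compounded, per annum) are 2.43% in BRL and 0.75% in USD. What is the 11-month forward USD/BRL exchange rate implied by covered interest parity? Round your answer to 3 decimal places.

5.171

F = S·e^((r_BRL − r_USD)T) = 5.092 · e^((0.0243 − 0.0075) × 11/12)
= 5.092 · e^0.015400 = 5.092 × 1.015519
F = 5.171 BRL per USD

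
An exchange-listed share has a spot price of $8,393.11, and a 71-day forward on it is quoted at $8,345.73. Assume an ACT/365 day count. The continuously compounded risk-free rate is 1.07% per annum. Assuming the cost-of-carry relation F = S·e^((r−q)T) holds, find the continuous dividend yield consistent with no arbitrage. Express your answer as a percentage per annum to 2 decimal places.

3.98%

From F = S·e^((r−q)T): (r − q) = ln(F/S)/T
ln(8345.73/8393.11) = ln(0.994355) = -0.005661
(r − q) = -0.005661 / (71/365) = -0.029102
q = r − ln(F/S)/T = 0.0107 + 0.029102 = 0.039802
q = 3.98%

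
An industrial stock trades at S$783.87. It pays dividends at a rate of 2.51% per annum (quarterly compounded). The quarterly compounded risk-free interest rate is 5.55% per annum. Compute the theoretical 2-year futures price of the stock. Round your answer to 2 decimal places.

F = S · (1+r/4)^(4T) / (1+q/4)^(4T)
= 783.87 × 1.116543 / 1.051316 = 783.87 × 1.062043
F = S$832.50

S$832.50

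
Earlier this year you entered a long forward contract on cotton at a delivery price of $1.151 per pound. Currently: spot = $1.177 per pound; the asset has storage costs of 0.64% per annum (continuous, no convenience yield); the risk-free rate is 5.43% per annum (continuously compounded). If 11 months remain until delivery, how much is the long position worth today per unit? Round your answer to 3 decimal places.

Current fair forward for the remaining 11 months: F = S·e^((r + u)·T), (r + u) = 0.0543 + 0.0064 = 0.0607
F = 1.177 · e^(0.0607 × 11/12) = 1.177 × 1.057219 = 1.2443
Value of long forward = (F − K)·e^(−rT) = (1.2443 − 1.151) · e^(−0.0543·11/12)
= 0.0933 × 0.951443 = 0.089

$0.089 per pound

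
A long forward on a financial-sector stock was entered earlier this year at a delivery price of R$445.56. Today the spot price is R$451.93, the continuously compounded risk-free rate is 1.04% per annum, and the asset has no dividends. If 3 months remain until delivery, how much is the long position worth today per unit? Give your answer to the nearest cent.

Current fair forward for the remaining 3 months: F = S·e^(r·T), r = 0.0104
F = 451.93 · e^(0.0104 × 3/12) = 451.93 × 1.002603 = 453.1064
Value of long forward = (F − K)·e^(−rT) = (453.1064 − 445.56) · e^(−0.0104·3/12)
= 7.5464 × 0.997403 = 7.53

R$7.53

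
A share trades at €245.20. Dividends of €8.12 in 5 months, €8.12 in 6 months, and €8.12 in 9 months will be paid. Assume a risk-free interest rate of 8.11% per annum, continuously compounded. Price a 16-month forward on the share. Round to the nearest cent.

PV(dividends) I = 8.12·e^(−0.0811·5/12) + 8.12·e^(−0.0811·6/12) + 8.12·e^(−0.0811·9/12)
I = 7.8502 + 7.7973 + 7.6408 = 23.2883
F = (S − I)·e^(rT) = (245.20 − 23.2883) · e^(0.0811·16/12)
= 221.9117 · e^0.108133 = 221.9117 × 1.114196 = €247.25

€247.25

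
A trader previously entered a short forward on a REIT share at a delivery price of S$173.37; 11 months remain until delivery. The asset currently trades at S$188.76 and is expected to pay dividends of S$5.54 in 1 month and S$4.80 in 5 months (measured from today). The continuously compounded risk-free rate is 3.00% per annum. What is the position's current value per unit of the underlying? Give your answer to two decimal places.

-S$9.83

PV(remaining dividends) I = 5.54·e^(−0.0300·1/12) + 4.80·e^(−0.0300·5/12) = 10.2665
Current forward F = (S − I)·e^(rT) = (188.76 − 10.2665)·e^(0.0300·11/12) = 178.4935 × 1.027882 = 183.4703
Value (long) = (F − K)·e^(−rT) = (183.4703 − 173.37) × 0.972875 = 9.8263
Short position value = −(long value) = -S$9.83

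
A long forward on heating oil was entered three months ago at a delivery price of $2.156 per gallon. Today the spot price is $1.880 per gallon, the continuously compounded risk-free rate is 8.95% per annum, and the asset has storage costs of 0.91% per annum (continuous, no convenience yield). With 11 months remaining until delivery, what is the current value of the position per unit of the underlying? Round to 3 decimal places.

Current fair forward for the remaining 11 months: F = S·e^((r + u)·T), (r + u) = 0.0895 + 0.0091 = 0.0986
F = 1.880 · e^(0.0986 × 11/12) = 1.880 × 1.094594 = 2.0578
Value of long forward = (F − K)·e^(−rT) = (2.0578 − 2.156) · e^(−0.0895·11/12)
= -0.0982 × 0.921234 = -0.090

-$0.090 per gallon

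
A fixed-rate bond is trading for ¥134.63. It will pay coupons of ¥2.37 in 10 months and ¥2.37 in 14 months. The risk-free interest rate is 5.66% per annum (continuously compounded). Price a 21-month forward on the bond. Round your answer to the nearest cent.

¥143.70

PV(coupons) I = 2.37·e^(−0.0566·10/12) + 2.37·e^(−0.0566·14/12)
I = 2.2608 + 2.2186 = 4.4794
F = (S − I)·e^(rT) = (134.63 − 4.4794) · e^(0.0566·21/12)
= 130.1506 · e^0.099050 = 130.1506 × 1.104122 = ¥143.70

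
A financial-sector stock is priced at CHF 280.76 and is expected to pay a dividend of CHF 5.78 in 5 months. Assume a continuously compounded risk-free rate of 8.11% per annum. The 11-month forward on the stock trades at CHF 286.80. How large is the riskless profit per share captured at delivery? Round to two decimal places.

CHF 9.61 per share

PV(dividends) I = 5.78·e^(−0.0811·5/12) = 5.5879
Fair forward F* = (S − I)·e^(rT) = (280.76 − 5.5879)·e^0.074342 = 275.1721 × 1.077175 = 296.4085
Market CHF 286.80 < fair 296.4085: forward underpriced → reverse cash-and-carry (short the stock, invest proceeds at r, pay the dividends, go long the forward).
Profit at T = |F_mkt − F*| = |286.80 − 296.4085| = CHF 9.61 per share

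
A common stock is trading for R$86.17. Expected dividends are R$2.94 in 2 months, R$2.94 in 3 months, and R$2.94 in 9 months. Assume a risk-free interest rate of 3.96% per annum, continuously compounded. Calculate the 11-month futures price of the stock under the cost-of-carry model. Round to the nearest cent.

R$80.35

PV(dividends) I = 2.94·e^(−0.0396·2/12) + 2.94·e^(−0.0396·3/12) + 2.94·e^(−0.0396·9/12)
I = 2.9207 + 2.9110 + 2.8540 = 8.6857
F = (S − I)·e^(rT) = (86.17 − 8.6857) · e^(0.0396·11/12)
= 77.4843 · e^0.036300 = 77.4843 × 1.036967 = R$80.35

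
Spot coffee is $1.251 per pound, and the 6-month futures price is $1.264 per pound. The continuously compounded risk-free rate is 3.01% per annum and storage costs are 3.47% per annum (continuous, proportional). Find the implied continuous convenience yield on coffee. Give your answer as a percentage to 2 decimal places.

4.41%

F = S·e^((r+u−y)T) ⇒ (r+u−y) = ln(F/S)/T
ln(1.264/1.251) = 0.010338; /T ⇒ 0.020676
y = r + u − ln(F/S)/T = 0.0301 + 0.0347 − 0.020676 = 0.044124
y = 4.41%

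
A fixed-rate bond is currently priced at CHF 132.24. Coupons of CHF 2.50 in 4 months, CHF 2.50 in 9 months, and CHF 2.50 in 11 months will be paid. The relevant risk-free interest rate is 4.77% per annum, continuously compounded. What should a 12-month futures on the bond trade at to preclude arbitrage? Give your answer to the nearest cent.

CHF 131.08

PV(coupons) I = 2.50·e^(−0.0477·4/12) + 2.50·e^(−0.0477·9/12) + 2.50·e^(−0.0477·11/12)
I = 2.4606 + 2.4121 + 2.3930 = 7.2657
F = (S − I)·e^(rT) = (132.24 − 7.2657) · e^(0.0477·12/12)
= 124.9743 · e^0.047700 = 124.9743 × 1.048856 = CHF 131.08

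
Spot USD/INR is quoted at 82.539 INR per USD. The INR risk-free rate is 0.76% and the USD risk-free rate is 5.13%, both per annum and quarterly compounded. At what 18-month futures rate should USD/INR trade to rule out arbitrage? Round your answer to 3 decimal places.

77.339

By covered interest parity, F = S · (1+r_INR/4)^(4T) / (1+r_USD/4)^(4T)
= 82.539 × 1.011454 / 1.079460 = 82.539 × 0.937000
F = 77.339 INR per USD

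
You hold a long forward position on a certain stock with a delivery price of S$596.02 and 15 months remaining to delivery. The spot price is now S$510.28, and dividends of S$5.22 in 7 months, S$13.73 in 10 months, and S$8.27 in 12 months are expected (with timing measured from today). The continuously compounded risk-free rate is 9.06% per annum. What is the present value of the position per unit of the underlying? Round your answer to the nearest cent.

PV(remaining dividends) I = 5.22·e^(−0.0906·7/12) + 13.73·e^(−0.0906·10/12) + 8.27·e^(−0.0906·12/12) = 25.2365
Current forward F = (S − I)·e^(rT) = (510.28 − 25.2365)·e^(0.0906·15/12) = 485.0435 × 1.119912 = 543.2060
Value (long) = (F − K)·e^(−rT) = (543.2060 − 596.02) × 0.892927 = -47.1590
Value = -S$47.16

-S$47.16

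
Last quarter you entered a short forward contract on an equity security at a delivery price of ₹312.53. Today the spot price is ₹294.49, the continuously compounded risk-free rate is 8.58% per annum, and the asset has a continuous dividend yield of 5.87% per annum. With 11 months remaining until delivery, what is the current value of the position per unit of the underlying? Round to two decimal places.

₹9.83

Current fair forward for the remaining 11 months: F = S·e^((r − q)·T), (r − q) = 0.0858 − 0.0587 = 0.0271
F = 294.49 · e^(0.0271 × 11/12) = 294.49 × 1.025153 = 301.8973
Value of long forward = (F − K)·e^(−rT) = (301.8973 − 312.53) · e^(−0.0858·11/12)
= -10.6327 × 0.924363 = -9.83
Short position value = −(long value) = ₹9.83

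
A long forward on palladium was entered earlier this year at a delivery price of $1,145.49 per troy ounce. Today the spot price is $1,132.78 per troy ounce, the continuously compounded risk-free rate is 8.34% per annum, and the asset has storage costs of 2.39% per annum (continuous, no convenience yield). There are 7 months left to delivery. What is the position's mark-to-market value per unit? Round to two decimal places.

Current fair forward for the remaining 7 months: F = S·e^((r + u)·T), (r + u) = 0.0834 + 0.0239 = 0.1073
F = 1132.78 · e^(0.1073 × 7/12) = 1132.78 × 1.06459204 = 1205.9486
Value of long forward = (F − K)·e^(−rT) = (1205.9486 − 1145.49) · e^(−0.0834·7/12)
= 60.4586 × 0.95251445 = 57.59

$57.59 per troy ounce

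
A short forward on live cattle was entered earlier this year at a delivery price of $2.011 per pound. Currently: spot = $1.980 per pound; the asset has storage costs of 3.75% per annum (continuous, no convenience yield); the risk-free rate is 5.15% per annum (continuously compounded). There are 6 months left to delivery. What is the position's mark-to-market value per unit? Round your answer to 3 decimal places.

Current fair forward for the remaining 6 months: F = S·e^((r + u)·T), (r + u) = 0.0515 + 0.0375 = 0.0890
F = 1.980 · e^(0.0890 × 6/12) = 1.980 × 1.045505 = 2.0701
Value of long forward = (F − K)·e^(−rT) = (2.0701 − 2.011) · e^(−0.0515·6/12)
= 0.0591 × 0.974579 = 0.058
Short position value = −(long value) = -$0.058

-$0.058 per pound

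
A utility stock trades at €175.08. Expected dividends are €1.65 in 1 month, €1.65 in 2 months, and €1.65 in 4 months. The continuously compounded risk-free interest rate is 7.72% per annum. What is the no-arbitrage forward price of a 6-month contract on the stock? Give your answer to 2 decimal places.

€176.90

PV(dividends) I = 1.65·e^(−0.0772·1/12) + 1.65·e^(−0.0772·2/12) + 1.65·e^(−0.0772·4/12)
I = 1.6394 + 1.6289 + 1.6081 = 4.8764
F = (S − I)·e^(rT) = (175.08 − 4.8764) · e^(0.0772·6/12)
= 170.2036 · e^0.038600 = 170.2036 × 1.039355 = €176.90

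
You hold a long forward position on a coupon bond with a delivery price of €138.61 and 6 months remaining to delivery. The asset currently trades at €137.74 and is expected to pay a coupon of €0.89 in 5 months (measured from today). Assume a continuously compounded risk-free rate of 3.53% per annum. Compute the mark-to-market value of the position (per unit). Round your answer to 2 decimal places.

€0.68

PV(remaining coupons) I = 0.89·e^(−0.0353·5/12) = 0.8770
Current forward F = (S − I)·e^(rT) = (137.74 − 0.8770)·e^(0.0353·6/12) = 136.8630 × 1.017807 = 139.3001
Value (long) = (F − K)·e^(−rT) = (139.3001 − 138.61) × 0.982505 = 0.6780
Value = €0.68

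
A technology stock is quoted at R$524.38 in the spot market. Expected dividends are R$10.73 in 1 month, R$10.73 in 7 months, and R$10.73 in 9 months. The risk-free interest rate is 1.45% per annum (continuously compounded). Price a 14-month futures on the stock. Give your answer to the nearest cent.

PV(dividends) I = 10.73·e^(−0.0145·1/12) + 10.73·e^(−0.0145·7/12) + 10.73·e^(−0.0145·9/12)
I = 10.7170 + 10.6396 + 10.6139 = 31.9705
F = (S − I)·e^(rT) = (524.38 − 31.9705) · e^(0.0145·14/12)
= 492.4095 · e^0.016917 = 492.4095 × 1.017061 = R$500.81

R$500.81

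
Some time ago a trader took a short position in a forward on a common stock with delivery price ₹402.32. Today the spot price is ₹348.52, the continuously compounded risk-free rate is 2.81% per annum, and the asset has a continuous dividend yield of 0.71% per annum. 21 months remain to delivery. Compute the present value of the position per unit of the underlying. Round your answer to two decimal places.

₹38.80

Current fair forward for the remaining 21 months: F = S·e^((r − q)·T), (r − q) = 0.0281 − 0.0071 = 0.0210
F = 348.52 · e^(0.0210 × 21/12) = 348.52 × 1.037434 = 361.5665
Value of long forward = (F − K)·e^(−rT) = (361.5665 − 402.32) · e^(−0.0281·21/12)
= -40.7535 × 0.952015 = -38.80
Short position value = −(long value) = ₹38.80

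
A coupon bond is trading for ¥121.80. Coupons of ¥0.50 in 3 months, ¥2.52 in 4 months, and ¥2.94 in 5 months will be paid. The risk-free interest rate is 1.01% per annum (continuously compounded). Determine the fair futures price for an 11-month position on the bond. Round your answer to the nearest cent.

¥116.94

PV(coupons) I = 0.50·e^(−0.0101·3/12) + 2.52·e^(−0.0101·4/12) + 2.94·e^(−0.0101·5/12)
I = 0.4987 + 2.5115 + 2.9277 = 5.9379
F = (S − I)·e^(rT) = (121.80 − 5.9379) · e^(0.0101·11/12)
= 115.8621 · e^0.009258 = 115.8621 × 1.009301 = ¥116.94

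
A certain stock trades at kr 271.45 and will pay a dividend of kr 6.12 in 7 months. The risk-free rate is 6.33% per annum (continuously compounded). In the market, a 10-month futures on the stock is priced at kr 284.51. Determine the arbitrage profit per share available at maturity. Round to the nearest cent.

PV(dividends) I = 6.12·e^(−0.0633·7/12) = 5.8981
Fair futures F* = (S − I)·e^(rT) = (271.45 − 5.8981)·e^0.052750 = 265.5519 × 1.054166 = 279.9358
Market kr 284.51 > fair 279.9358: forward overpriced → cash-and-carry (borrow at r, buy the stock and collect the dividends, short the forward).
Profit at T = |F_mkt − F*| = |284.51 − 279.9358| = kr 4.57 per share

kr 4.57 per share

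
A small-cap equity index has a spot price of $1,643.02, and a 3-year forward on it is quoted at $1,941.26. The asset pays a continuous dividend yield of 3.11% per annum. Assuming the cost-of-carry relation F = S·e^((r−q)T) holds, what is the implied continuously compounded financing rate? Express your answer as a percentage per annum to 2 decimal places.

8.67%

From F = S·e^((r−q)T): (r − q) = ln(F/S)/T
ln(1941.26/1643.02) = ln(1.181519) = 0.166801
(r − q) = 0.166801 / (3) = 0.055600
r = ln(F/S)/T + q = 0.055600 + 0.0311 = 0.086700
r = 8.67%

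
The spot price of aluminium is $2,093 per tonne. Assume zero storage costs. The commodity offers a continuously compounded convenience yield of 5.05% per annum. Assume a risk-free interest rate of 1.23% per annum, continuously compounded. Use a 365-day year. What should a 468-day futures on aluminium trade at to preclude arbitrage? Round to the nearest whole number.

Net carry = r + u − y = 0.0123 + 0.0000 − 0.0505 = -0.0382
F = S·e^((r+u−y)T) = 2093 · e^(-0.0382 × 468/365) = 2093 · e^-0.048980
= 2093 × 0.952200 = $1,993 per tonne

$1,993 per tonne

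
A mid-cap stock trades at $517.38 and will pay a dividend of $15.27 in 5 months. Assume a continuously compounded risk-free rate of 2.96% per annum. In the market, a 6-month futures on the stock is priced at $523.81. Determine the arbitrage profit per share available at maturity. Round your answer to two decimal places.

$14.02 per share

PV(dividends) I = 15.27·e^(−0.0296·5/12) = 15.0828
Fair futures F* = (S − I)·e^(rT) = (517.38 − 15.0828)·e^0.014800 = 502.2972 × 1.014910 = 509.7865
Market $523.81 > fair 509.7865: forward overpriced → cash-and-carry (borrow at r, buy the stock and collect the dividends, short the forward).
Profit at T = |F_mkt − F*| = |523.81 − 509.7865| = $14.02 per share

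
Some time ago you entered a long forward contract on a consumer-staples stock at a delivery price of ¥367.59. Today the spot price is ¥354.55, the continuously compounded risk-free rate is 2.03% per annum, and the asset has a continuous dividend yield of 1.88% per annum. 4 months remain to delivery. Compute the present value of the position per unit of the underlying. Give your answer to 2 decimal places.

Current fair forward for the remaining 4 months: F = S·e^((r − q)·T), (r − q) = 0.0203 − 0.0188 = 0.0015
F = 354.55 · e^(0.0015 × 4/12) = 354.55 × 1.000500 = 354.7273
Value of long forward = (F − K)·e^(−rT) = (354.7273 − 367.59) · e^(−0.0203·4/12)
= -12.8627 × 0.993256 = -12.78

-¥12.78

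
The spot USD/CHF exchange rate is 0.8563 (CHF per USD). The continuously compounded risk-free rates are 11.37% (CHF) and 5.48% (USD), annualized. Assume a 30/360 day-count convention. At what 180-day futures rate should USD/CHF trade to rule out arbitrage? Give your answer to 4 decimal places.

0.8819

F = S·e^((r_CHF − r_USD)T) = 0.8563 · e^((0.1137 − 0.0548) × 180/360)
= 0.8563 · e^0.029450 = 0.8563 × 1.029888
F = 0.8819 CHF per USD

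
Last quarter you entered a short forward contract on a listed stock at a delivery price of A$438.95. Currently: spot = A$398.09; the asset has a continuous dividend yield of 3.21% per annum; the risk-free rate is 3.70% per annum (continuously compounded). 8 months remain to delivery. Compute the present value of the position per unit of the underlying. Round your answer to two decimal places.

Current fair forward for the remaining 8 months: F = S·e^((r − q)·T), (r − q) = 0.0370 − 0.0321 = 0.0049
F = 398.09 · e^(0.0049 × 8/12) = 398.09 × 1.003272 = 399.3926
Value of long forward = (F − K)·e^(−rT) = (399.3926 − 438.95) · e^(−0.0370·8/12)
= -39.5574 × 0.975635 = -38.59
Short position value = −(long value) = A$38.59

A$38.59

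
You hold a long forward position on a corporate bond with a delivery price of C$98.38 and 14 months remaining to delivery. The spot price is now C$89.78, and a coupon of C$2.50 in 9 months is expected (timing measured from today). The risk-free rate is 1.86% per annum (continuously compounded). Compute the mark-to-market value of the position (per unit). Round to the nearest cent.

PV(remaining coupons) I = 2.50·e^(−0.0186·9/12) = 2.4654
Current forward F = (S − I)·e^(rT) = (89.78 − 2.4654)·e^(0.0186·14/12) = 87.3146 × 1.021937 = 89.2300
Value (long) = (F − K)·e^(−rT) = (89.2300 − 98.38) × 0.978534 = -8.9536
Value = -C$8.95

-C$8.95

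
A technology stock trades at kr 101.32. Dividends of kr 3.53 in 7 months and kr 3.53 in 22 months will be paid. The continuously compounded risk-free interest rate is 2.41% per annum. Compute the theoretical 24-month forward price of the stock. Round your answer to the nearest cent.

kr 99.13

PV(dividends) I = 3.53·e^(−0.0241·7/12) + 3.53·e^(−0.0241·22/12)
I = 3.4807 + 3.3774 = 6.8581
F = (S − I)·e^(rT) = (101.32 − 6.8581) · e^(0.0241·24/12)
= 94.4619 · e^0.048200 = 94.4619 × 1.049381 = kr 99.13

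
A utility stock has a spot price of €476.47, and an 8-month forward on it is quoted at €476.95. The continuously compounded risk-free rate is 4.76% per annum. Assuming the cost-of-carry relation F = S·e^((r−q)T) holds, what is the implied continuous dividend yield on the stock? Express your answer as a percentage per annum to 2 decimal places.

From F = S·e^((r−q)T): (r − q) = ln(F/S)/T
ln(476.95/476.47) = ln(1.001007) = 0.001006
(r − q) = 0.001006 / (8/12) = 0.001509
q = r − ln(F/S)/T = 0.0476 − 0.001509 = 0.046091
q = 4.61%

4.61%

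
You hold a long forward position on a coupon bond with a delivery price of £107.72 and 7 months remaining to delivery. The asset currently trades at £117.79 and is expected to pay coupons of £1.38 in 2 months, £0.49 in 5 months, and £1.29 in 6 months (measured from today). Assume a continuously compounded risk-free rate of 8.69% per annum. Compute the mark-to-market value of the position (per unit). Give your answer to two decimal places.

£12.33

PV(remaining coupons) I = 1.38·e^(−0.0869·2/12) + 0.49·e^(−0.0869·5/12) + 1.29·e^(−0.0869·6/12) = 3.0679
Current forward F = (S − I)·e^(rT) = (117.79 − 3.0679)·e^(0.0869·7/12) = 114.7221 × 1.051998 = 120.6874
Value (long) = (F − K)·e^(−rT) = (120.6874 − 107.72) × 0.950572 = 12.3264
Value = £12.33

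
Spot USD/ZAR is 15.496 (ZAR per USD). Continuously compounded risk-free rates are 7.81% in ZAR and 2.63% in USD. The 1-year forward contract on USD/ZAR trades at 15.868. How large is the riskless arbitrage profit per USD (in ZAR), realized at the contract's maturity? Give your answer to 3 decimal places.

0.452 per USD (in ZAR)

Fair forward: F* = S·e^(carry·T), with carry = (r_ZAR − r_USD) = 0.0781 − 0.0263 = 0.0518
F* = 15.496 · e^(0.0518 × 1) = 15.496 · e^0.051800 = 15.496 × 1.053165 = 16.3198
Market 15.868 < fair 16.3198: forward underpriced → reverse cash-and-carry (short spot, go long the forward).
At maturity, profit = |F_mkt − F*| = |15.868 − 16.3198| = 0.452 per USD (in ZAR)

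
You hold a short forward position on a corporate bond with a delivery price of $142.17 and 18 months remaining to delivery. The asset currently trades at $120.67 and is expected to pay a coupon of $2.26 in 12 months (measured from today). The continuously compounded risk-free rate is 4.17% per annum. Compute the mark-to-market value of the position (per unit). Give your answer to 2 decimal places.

PV(remaining coupons) I = 2.26·e^(−0.0417·12/12) = 2.1677
Current forward F = (S − I)·e^(rT) = (120.67 − 2.1677)·e^(0.0417·18/12) = 118.5023 × 1.064548 = 126.1514
Value (long) = (F − K)·e^(−rT) = (126.1514 − 142.17) × 0.939366 = -15.0473
Short position value = −(long value) = $15.05

$15.05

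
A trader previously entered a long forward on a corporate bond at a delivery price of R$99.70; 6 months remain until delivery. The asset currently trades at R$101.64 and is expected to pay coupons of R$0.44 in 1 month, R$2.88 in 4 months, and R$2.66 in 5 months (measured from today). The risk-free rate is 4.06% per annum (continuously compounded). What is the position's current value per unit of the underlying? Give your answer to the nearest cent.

-R$1.95

PV(remaining coupons) I = 0.44·e^(−0.0406·1/12) + 2.88·e^(−0.0406·4/12) + 2.66·e^(−0.0406·5/12) = 5.8952
Current forward F = (S − I)·e^(rT) = (101.64 − 5.8952)·e^(0.0406·6/12) = 95.7448 × 1.020507 = 97.7082
Value (long) = (F − K)·e^(−rT) = (97.7082 − 99.70) × 0.979905 = -1.9518
Value = -R$1.95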